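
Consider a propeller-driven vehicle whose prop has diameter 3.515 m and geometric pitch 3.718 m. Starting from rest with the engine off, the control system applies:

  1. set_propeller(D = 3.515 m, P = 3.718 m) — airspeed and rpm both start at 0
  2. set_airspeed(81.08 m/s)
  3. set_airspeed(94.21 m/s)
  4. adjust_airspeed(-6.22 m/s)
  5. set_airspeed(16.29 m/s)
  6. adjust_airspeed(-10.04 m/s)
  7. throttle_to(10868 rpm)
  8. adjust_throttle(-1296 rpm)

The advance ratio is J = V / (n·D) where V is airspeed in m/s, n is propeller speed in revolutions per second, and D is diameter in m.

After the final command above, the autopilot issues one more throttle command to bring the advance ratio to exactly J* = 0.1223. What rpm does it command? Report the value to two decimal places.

rpm = 872.33

set_propeller: D = 3.515 m, P = 3.718 m (p = P/D = 1.057752); state ← (V=0, rpm=0)
set_airspeed(81.08): V ← 81.08 m/s
set_airspeed(94.21): V ← 94.21 m/s
adjust_airspeed(-6.22): V ← 94.21 -6.22 = 87.99 m/s
set_airspeed(16.29): V ← 16.29 m/s
adjust_airspeed(-10.04): V ← 16.29 -10.04 = 6.25 m/s
throttle_to(10868): rpm ← 10868
adjust_throttle(-1296): rpm ← 10868 -1296 = 9572
final state: V = 6.25 m/s, rpm = 9572 → n = rpm/60 = 159.533333 rev/s
target J* = 0.1223; solve J* = V/(n·D) for n: n = V/(J*·D) = 6.25/(0.1223 × 3.515) = 14.538789 rev/s
rpm = 60·n = 872.327334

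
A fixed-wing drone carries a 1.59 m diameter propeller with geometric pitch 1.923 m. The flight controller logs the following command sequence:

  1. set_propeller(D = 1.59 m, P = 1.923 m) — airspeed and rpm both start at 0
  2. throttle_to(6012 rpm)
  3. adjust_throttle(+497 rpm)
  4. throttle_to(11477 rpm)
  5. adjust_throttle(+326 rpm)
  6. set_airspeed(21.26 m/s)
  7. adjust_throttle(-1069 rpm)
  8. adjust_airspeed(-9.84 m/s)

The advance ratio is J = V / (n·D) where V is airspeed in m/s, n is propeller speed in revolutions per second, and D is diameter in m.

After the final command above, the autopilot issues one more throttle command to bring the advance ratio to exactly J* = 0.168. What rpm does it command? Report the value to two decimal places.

rpm = 2565.14

set_propeller: D = 1.59 m, P = 1.923 m (p = P/D = 1.209434); state ← (V=0, rpm=0)
throttle_to(6012): rpm ← 6012
adjust_throttle(+497): rpm ← 6012 +497 = 6509
throttle_to(11477): rpm ← 11477
adjust_throttle(+326): rpm ← 11477 +326 = 11803
set_airspeed(21.26): V ← 21.26 m/s
adjust_throttle(-1069): rpm ← 11803 -1069 = 10734
adjust_airspeed(-9.84): V ← 21.26 -9.84 = 11.42 m/s
final state: V = 11.42 m/s, rpm = 10734 → n = rpm/60 = 178.900000 rev/s
target J* = 0.168; solve J* = V/(n·D) for n: n = V/(J*·D) = 11.42/(0.168 × 1.59) = 42.752321 rev/s
rpm = 60·n = 2565.139263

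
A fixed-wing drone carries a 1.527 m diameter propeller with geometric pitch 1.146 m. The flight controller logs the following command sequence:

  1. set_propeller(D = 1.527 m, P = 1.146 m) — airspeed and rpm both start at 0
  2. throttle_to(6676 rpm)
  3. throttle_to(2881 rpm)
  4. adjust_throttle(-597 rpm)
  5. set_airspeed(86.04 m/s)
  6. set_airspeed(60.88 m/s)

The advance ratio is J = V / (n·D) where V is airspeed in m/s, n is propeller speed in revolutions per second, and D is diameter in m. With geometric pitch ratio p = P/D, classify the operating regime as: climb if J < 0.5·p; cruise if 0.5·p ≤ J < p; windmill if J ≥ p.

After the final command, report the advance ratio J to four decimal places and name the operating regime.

set_propeller: D = 1.527 m, P = 1.146 m (p = P/D = 0.750491); state ← (V=0, rpm=0)
throttle_to(6676): rpm ← 6676
throttle_to(2881): rpm ← 2881
adjust_throttle(-597): rpm ← 2881 -597 = 2284
set_airspeed(86.04): V ← 86.04 m/s
set_airspeed(60.88): V ← 60.88 m/s
final state: V = 60.88 m/s, rpm = 2284 → n = rpm/60 = 38.066667 rev/s
J = V / (n·D) = 60.88 / (38.066667 × 1.527) = 1.047347
regime bands: climb J<0.3752 | cruise [0.3752, 0.7505) | windmill J≥0.7505
J = 1.0473 → windmill

J = 1.0473, regime = windmill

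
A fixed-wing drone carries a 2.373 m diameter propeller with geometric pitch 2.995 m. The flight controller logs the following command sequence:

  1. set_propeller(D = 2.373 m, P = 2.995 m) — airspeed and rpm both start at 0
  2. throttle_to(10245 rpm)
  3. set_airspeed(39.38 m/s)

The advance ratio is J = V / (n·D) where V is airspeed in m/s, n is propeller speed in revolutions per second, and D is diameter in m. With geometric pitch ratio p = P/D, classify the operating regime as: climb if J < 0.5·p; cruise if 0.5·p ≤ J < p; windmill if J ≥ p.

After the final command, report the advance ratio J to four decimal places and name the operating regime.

J = 0.0972, regime = climb

set_propeller: D = 2.373 m, P = 2.995 m (p = P/D = 1.262115); state ← (V=0, rpm=0)
throttle_to(10245): rpm ← 10245
set_airspeed(39.38): V ← 39.38 m/s
final state: V = 39.38 m/s, rpm = 10245 → n = rpm/60 = 170.750000 rev/s
J = V / (n·D) = 39.38 / (170.750000 × 2.373) = 0.097189
regime bands: climb J<0.6311 | cruise [0.6311, 1.2621) | windmill J≥1.2621
J = 0.0972 → climb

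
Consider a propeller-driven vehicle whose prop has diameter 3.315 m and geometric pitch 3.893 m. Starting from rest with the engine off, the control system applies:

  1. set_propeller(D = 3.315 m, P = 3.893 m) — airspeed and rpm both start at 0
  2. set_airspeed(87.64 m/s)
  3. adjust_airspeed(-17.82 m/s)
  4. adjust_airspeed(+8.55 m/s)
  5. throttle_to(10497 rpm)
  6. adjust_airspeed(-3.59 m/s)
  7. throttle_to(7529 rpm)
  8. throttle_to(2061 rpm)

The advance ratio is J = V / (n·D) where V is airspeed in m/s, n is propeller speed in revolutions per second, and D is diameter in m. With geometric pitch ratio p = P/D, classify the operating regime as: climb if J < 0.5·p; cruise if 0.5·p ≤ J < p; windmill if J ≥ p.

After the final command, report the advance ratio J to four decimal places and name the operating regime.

set_propeller: D = 3.315 m, P = 3.893 m (p = P/D = 1.174359); state ← (V=0, rpm=0)
set_airspeed(87.64): V ← 87.64 m/s
adjust_airspeed(-17.82): V ← 87.64 -17.82 = 69.82 m/s
adjust_airspeed(+8.55): V ← 69.82 +8.55 = 78.37 m/s
throttle_to(10497): rpm ← 10497
adjust_airspeed(-3.59): V ← 78.37 -3.59 = 74.78 m/s
throttle_to(7529): rpm ← 7529
throttle_to(2061): rpm ← 2061
final state: V = 74.78 m/s, rpm = 2061 → n = rpm/60 = 34.350000 rev/s
J = V / (n·D) = 74.78 / (34.350000 × 3.315) = 0.656712
regime bands: climb J<0.5872 | cruise [0.5872, 1.1744) | windmill J≥1.1744
J = 0.6567 → cruise

J = 0.6567, regime = cruise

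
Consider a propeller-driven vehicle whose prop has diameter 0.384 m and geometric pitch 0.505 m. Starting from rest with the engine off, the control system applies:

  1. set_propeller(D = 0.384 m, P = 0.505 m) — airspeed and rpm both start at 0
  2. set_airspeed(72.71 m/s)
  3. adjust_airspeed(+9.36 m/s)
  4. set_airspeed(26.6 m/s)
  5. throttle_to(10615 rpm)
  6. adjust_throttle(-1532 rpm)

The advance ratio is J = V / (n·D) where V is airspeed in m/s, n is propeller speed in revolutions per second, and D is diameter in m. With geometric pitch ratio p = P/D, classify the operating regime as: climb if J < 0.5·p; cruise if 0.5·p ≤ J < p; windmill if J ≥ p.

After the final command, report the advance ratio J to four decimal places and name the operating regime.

J = 0.4576, regime = climb

set_propeller: D = 0.384 m, P = 0.505 m (p = P/D = 1.315104); state ← (V=0, rpm=0)
set_airspeed(72.71): V ← 72.71 m/s
adjust_airspeed(+9.36): V ← 72.71 +9.36 = 82.07 m/s
set_airspeed(26.6): V ← 26.6 m/s
throttle_to(10615): rpm ← 10615
adjust_throttle(-1532): rpm ← 10615 -1532 = 9083
final state: V = 26.6 m/s, rpm = 9083 → n = rpm/60 = 151.383333 rev/s
J = V / (n·D) = 26.6 / (151.383333 × 0.384) = 0.457586
regime bands: climb J<0.6576 | cruise [0.6576, 1.3151) | windmill J≥1.3151
J = 0.4576 → climb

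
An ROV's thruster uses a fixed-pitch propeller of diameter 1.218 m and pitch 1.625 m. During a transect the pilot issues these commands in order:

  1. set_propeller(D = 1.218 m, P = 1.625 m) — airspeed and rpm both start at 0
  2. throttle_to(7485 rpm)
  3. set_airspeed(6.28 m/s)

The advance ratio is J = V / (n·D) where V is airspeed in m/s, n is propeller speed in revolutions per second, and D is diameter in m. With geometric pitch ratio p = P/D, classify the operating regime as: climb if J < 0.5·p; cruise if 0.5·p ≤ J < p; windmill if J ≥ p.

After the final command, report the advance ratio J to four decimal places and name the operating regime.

set_propeller: D = 1.218 m, P = 1.625 m (p = P/D = 1.334154); state ← (V=0, rpm=0)
throttle_to(7485): rpm ← 7485
set_airspeed(6.28): V ← 6.28 m/s
final state: V = 6.28 m/s, rpm = 7485 → n = rpm/60 = 124.750000 rev/s
J = V / (n·D) = 6.28 / (124.750000 × 1.218) = 0.041331
regime bands: climb J<0.6671 | cruise [0.6671, 1.3342) | windmill J≥1.3342
J = 0.0413 → climb

J = 0.0413, regime = climb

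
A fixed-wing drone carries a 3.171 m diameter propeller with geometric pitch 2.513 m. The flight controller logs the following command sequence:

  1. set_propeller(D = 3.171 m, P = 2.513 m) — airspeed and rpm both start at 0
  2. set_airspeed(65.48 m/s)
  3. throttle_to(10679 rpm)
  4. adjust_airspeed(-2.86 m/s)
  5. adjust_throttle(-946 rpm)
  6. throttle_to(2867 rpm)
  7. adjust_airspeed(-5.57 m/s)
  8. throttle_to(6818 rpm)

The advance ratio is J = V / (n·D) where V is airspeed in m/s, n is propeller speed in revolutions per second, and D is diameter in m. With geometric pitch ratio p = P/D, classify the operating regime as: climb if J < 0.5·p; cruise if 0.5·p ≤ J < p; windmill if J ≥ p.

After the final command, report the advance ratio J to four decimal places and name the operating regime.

set_propeller: D = 3.171 m, P = 2.513 m (p = P/D = 0.792494); state ← (V=0, rpm=0)
set_airspeed(65.48): V ← 65.48 m/s
throttle_to(10679): rpm ← 10679
adjust_airspeed(-2.86): V ← 65.48 -2.86 = 62.62 m/s
adjust_throttle(-946): rpm ← 10679 -946 = 9733
throttle_to(2867): rpm ← 2867
adjust_airspeed(-5.57): V ← 62.62 -5.57 = 57.05 m/s
throttle_to(6818): rpm ← 6818
final state: V = 57.05 m/s, rpm = 6818 → n = rpm/60 = 113.633333 rev/s
J = V / (n·D) = 57.05 / (113.633333 × 3.171) = 0.158327
regime bands: climb J<0.3962 | cruise [0.3962, 0.7925) | windmill J≥0.7925
J = 0.1583 → climb

J = 0.1583, regime = climb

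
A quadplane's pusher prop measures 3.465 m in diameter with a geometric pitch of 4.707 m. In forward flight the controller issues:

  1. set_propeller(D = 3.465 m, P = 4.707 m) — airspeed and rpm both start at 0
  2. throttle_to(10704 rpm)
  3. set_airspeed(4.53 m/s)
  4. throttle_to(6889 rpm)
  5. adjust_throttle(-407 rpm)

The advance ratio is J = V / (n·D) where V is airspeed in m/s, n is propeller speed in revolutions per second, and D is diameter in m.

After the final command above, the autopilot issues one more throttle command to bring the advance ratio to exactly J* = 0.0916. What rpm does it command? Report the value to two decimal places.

set_propeller: D = 3.465 m, P = 4.707 m (p = P/D = 1.358442); state ← (V=0, rpm=0)
throttle_to(10704): rpm ← 10704
set_airspeed(4.53): V ← 4.53 m/s
throttle_to(6889): rpm ← 6889
adjust_throttle(-407): rpm ← 6889 -407 = 6482
final state: V = 4.53 m/s, rpm = 6482 → n = rpm/60 = 108.033333 rev/s
target J* = 0.0916; solve J* = V/(n·D) for n: n = V/(J*·D) = 4.53/(0.0916 × 3.465) = 14.272482 rev/s
rpm = 60·n = 856.348891

rpm = 856.35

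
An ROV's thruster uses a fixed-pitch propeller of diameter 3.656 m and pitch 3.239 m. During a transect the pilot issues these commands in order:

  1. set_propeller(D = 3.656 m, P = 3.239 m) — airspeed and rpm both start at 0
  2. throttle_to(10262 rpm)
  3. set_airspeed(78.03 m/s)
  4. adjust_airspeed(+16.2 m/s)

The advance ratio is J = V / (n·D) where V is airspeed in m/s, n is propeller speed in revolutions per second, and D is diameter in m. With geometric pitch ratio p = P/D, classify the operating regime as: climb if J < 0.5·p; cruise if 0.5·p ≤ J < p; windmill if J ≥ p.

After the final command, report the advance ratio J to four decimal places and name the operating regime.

J = 0.1507, regime = climb

set_propeller: D = 3.656 m, P = 3.239 m (p = P/D = 0.885941); state ← (V=0, rpm=0)
throttle_to(10262): rpm ← 10262
set_airspeed(78.03): V ← 78.03 m/s
adjust_airspeed(+16.2): V ← 78.03 +16.2 = 94.23 m/s
final state: V = 94.23 m/s, rpm = 10262 → n = rpm/60 = 171.033333 rev/s
J = V / (n·D) = 94.23 / (171.033333 × 3.656) = 0.150696
regime bands: climb J<0.4430 | cruise [0.4430, 0.8859) | windmill J≥0.8859
J = 0.1507 → climb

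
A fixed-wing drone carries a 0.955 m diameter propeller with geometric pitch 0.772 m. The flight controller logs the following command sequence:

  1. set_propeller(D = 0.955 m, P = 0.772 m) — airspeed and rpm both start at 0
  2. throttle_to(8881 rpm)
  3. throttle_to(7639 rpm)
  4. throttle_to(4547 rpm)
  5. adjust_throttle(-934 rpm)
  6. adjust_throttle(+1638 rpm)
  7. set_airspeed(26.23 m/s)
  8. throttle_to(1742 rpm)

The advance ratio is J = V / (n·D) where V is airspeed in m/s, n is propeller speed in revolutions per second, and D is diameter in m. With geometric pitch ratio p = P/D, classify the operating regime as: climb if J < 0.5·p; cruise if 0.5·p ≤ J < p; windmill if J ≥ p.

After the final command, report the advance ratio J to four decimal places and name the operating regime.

J = 0.9460, regime = windmill

set_propeller: D = 0.955 m, P = 0.772 m (p = P/D = 0.808377); state ← (V=0, rpm=0)
throttle_to(8881): rpm ← 8881
throttle_to(7639): rpm ← 7639
throttle_to(4547): rpm ← 4547
adjust_throttle(-934): rpm ← 4547 -934 = 3613
adjust_throttle(+1638): rpm ← 3613 +1638 = 5251
set_airspeed(26.23): V ← 26.23 m/s
throttle_to(1742): rpm ← 1742
final state: V = 26.23 m/s, rpm = 1742 → n = rpm/60 = 29.033333 rev/s
J = V / (n·D) = 26.23 / (29.033333 × 0.955) = 0.946015
regime bands: climb J<0.4042 | cruise [0.4042, 0.8084) | windmill J≥0.8084
J = 0.9460 → windmill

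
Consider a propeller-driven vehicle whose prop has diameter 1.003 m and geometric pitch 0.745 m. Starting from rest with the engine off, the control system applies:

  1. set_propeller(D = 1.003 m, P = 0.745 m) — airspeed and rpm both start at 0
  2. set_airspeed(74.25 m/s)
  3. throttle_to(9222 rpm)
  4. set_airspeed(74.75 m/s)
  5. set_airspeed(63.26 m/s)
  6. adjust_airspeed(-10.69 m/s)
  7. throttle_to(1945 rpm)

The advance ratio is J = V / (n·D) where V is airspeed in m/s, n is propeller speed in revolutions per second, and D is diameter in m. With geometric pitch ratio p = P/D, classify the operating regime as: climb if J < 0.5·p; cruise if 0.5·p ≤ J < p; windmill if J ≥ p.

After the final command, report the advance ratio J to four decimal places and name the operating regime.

set_propeller: D = 1.003 m, P = 0.745 m (p = P/D = 0.742772); state ← (V=0, rpm=0)
set_airspeed(74.25): V ← 74.25 m/s
throttle_to(9222): rpm ← 9222
set_airspeed(74.75): V ← 74.75 m/s
set_airspeed(63.26): V ← 63.26 m/s
adjust_airspeed(-10.69): V ← 63.26 -10.69 = 52.57 m/s
throttle_to(1945): rpm ← 1945
final state: V = 52.57 m/s, rpm = 1945 → n = rpm/60 = 32.416667 rev/s
J = V / (n·D) = 52.57 / (32.416667 × 1.003) = 1.616846
regime bands: climb J<0.3714 | cruise [0.3714, 0.7428) | windmill J≥0.7428
J = 1.6168 → windmill

J = 1.6168, regime = windmill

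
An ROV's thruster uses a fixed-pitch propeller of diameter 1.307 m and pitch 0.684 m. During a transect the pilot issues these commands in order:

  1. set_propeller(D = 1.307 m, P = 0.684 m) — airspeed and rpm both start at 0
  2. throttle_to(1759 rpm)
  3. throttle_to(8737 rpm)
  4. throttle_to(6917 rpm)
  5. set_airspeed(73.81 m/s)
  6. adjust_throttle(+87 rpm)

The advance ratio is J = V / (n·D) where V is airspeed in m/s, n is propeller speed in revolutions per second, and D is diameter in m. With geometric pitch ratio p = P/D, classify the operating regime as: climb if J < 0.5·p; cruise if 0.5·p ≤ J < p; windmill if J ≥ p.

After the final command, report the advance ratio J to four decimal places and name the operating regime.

set_propeller: D = 1.307 m, P = 0.684 m (p = P/D = 0.523336); state ← (V=0, rpm=0)
throttle_to(1759): rpm ← 1759
throttle_to(8737): rpm ← 8737
throttle_to(6917): rpm ← 6917
set_airspeed(73.81): V ← 73.81 m/s
adjust_throttle(+87): rpm ← 6917 +87 = 7004
final state: V = 73.81 m/s, rpm = 7004 → n = rpm/60 = 116.733333 rev/s
J = V / (n·D) = 73.81 / (116.733333 × 1.307) = 0.483776
regime bands: climb J<0.2617 | cruise [0.2617, 0.5233) | windmill J≥0.5233
J = 0.4838 → cruise

J = 0.4838, regime = cruise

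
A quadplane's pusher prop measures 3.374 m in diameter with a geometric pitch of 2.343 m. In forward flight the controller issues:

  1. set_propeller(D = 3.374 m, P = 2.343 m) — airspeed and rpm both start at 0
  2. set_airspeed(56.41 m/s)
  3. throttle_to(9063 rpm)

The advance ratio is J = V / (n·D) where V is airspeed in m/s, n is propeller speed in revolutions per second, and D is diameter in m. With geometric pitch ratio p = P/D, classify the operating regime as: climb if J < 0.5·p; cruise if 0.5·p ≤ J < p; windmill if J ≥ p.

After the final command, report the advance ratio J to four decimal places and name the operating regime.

J = 0.1107, regime = climb

set_propeller: D = 3.374 m, P = 2.343 m (p = P/D = 0.694428); state ← (V=0, rpm=0)
set_airspeed(56.41): V ← 56.41 m/s
throttle_to(9063): rpm ← 9063
final state: V = 56.41 m/s, rpm = 9063 → n = rpm/60 = 151.050000 rev/s
J = V / (n·D) = 56.41 / (151.050000 × 3.374) = 0.110685
regime bands: climb J<0.3472 | cruise [0.3472, 0.6944) | windmill J≥0.6944
J = 0.1107 → climb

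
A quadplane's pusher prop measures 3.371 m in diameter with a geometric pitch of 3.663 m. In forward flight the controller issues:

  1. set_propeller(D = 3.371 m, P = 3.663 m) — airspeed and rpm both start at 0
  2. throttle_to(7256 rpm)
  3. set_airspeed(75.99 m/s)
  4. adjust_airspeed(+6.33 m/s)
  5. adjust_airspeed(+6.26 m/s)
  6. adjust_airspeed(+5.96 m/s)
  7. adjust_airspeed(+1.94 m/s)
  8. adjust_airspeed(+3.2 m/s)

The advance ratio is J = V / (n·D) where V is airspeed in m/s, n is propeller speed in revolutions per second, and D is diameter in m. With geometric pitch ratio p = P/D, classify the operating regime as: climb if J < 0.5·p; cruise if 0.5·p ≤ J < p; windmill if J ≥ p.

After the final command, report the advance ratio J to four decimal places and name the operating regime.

set_propeller: D = 3.371 m, P = 3.663 m (p = P/D = 1.086621); state ← (V=0, rpm=0)
throttle_to(7256): rpm ← 7256
set_airspeed(75.99): V ← 75.99 m/s
adjust_airspeed(+6.33): V ← 75.99 +6.33 = 82.32 m/s
adjust_airspeed(+6.26): V ← 82.32 +6.26 = 88.58 m/s
adjust_airspeed(+5.96): V ← 88.58 +5.96 = 94.54 m/s
adjust_airspeed(+1.94): V ← 94.54 +1.94 = 96.48 m/s
adjust_airspeed(+3.2): V ← 96.48 +3.2 = 99.68 m/s
final state: V = 99.68 m/s, rpm = 7256 → n = rpm/60 = 120.933333 rev/s
J = V / (n·D) = 99.68 / (120.933333 × 3.371) = 0.244514
regime bands: climb J<0.5433 | cruise [0.5433, 1.0866) | windmill J≥1.0866
J = 0.2445 → climb

J = 0.2445, regime = climb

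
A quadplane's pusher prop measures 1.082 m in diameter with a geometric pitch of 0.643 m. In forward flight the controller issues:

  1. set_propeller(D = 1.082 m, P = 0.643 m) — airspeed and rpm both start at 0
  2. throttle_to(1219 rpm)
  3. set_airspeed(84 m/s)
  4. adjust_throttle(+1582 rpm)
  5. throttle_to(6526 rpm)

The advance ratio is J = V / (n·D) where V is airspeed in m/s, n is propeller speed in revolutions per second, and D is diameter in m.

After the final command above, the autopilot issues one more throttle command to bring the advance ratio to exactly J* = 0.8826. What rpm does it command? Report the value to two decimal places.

rpm = 5277.64

set_propeller: D = 1.082 m, P = 0.643 m (p = P/D = 0.594270); state ← (V=0, rpm=0)
throttle_to(1219): rpm ← 1219
set_airspeed(84): V ← 84 m/s
adjust_throttle(+1582): rpm ← 1219 +1582 = 2801
throttle_to(6526): rpm ← 6526
final state: V = 84 m/s, rpm = 6526 → n = rpm/60 = 108.766667 rev/s
target J* = 0.8826; solve J* = V/(n·D) for n: n = V/(J*·D) = 84/(0.8826 × 1.082) = 87.960584 rev/s
rpm = 60·n = 5277.635016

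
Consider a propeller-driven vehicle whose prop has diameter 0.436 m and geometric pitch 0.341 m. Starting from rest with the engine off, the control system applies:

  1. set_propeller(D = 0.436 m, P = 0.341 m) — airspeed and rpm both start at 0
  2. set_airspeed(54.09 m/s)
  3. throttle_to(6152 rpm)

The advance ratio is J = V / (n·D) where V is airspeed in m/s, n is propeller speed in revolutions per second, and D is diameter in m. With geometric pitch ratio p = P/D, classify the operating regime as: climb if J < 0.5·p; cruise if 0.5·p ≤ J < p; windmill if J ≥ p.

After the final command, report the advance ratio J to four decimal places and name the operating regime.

set_propeller: D = 0.436 m, P = 0.341 m (p = P/D = 0.782110); state ← (V=0, rpm=0)
set_airspeed(54.09): V ← 54.09 m/s
throttle_to(6152): rpm ← 6152
final state: V = 54.09 m/s, rpm = 6152 → n = rpm/60 = 102.533333 rev/s
J = V / (n·D) = 54.09 / (102.533333 × 0.436) = 1.209944
regime bands: climb J<0.3911 | cruise [0.3911, 0.7821) | windmill J≥0.7821
J = 1.2099 → windmill

J = 1.2099, regime = windmill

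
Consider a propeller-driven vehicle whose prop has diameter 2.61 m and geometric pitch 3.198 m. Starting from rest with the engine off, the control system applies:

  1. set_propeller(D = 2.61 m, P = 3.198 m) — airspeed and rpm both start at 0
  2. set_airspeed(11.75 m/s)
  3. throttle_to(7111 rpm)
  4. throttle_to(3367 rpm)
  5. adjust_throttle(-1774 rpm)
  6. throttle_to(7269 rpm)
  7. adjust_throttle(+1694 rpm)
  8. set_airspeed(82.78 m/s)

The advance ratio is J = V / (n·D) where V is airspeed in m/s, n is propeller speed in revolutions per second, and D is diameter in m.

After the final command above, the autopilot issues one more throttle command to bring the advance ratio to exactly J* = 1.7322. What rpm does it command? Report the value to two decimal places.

set_propeller: D = 2.61 m, P = 3.198 m (p = P/D = 1.225287); state ← (V=0, rpm=0)
set_airspeed(11.75): V ← 11.75 m/s
throttle_to(7111): rpm ← 7111
throttle_to(3367): rpm ← 3367
adjust_throttle(-1774): rpm ← 3367 -1774 = 1593
throttle_to(7269): rpm ← 7269
adjust_throttle(+1694): rpm ← 7269 +1694 = 8963
set_airspeed(82.78): V ← 82.78 m/s
final state: V = 82.78 m/s, rpm = 8963 → n = rpm/60 = 149.383333 rev/s
target J* = 1.7322; solve J* = V/(n·D) for n: n = V/(J*·D) = 82.78/(1.7322 × 2.61) = 18.309938 rev/s
rpm = 60·n = 1098.596297

rpm = 1098.60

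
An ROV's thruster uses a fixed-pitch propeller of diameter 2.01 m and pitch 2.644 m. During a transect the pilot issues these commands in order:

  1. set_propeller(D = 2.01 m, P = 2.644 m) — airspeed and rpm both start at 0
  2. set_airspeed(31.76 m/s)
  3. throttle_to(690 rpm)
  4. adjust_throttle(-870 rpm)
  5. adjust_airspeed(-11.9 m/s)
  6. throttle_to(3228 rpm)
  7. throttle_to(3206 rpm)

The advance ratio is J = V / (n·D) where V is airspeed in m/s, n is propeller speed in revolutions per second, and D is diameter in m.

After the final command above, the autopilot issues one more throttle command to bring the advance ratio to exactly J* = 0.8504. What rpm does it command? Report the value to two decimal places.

set_propeller: D = 2.01 m, P = 2.644 m (p = P/D = 1.315423); state ← (V=0, rpm=0)
set_airspeed(31.76): V ← 31.76 m/s
throttle_to(690): rpm ← 690
adjust_throttle(-870): rpm ← 690 -870 = -180
adjust_airspeed(-11.9): V ← 31.76 -11.9 = 19.86 m/s
throttle_to(3228): rpm ← 3228
throttle_to(3206): rpm ← 3206
final state: V = 19.86 m/s, rpm = 3206 → n = rpm/60 = 53.433333 rev/s
target J* = 0.8504; solve J* = V/(n·D) for n: n = V/(J*·D) = 19.86/(0.8504 × 2.01) = 11.618764 rev/s
rpm = 60·n = 697.125848

rpm = 697.13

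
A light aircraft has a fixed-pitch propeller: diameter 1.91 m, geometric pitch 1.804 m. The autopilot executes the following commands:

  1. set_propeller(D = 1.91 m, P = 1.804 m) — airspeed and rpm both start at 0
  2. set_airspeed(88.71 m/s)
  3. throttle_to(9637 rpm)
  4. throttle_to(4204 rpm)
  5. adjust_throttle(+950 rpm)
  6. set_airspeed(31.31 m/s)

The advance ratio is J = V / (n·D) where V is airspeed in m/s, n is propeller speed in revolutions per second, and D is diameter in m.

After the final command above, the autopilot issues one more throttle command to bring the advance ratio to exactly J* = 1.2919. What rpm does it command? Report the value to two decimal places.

set_propeller: D = 1.91 m, P = 1.804 m (p = P/D = 0.944503); state ← (V=0, rpm=0)
set_airspeed(88.71): V ← 88.71 m/s
throttle_to(9637): rpm ← 9637
throttle_to(4204): rpm ← 4204
adjust_throttle(+950): rpm ← 4204 +950 = 5154
set_airspeed(31.31): V ← 31.31 m/s
final state: V = 31.31 m/s, rpm = 5154 → n = rpm/60 = 85.900000 rev/s
target J* = 1.2919; solve J* = V/(n·D) for n: n = V/(J*·D) = 31.31/(1.2919 × 1.91) = 12.688807 rev/s
rpm = 60·n = 761.328438

rpm = 761.33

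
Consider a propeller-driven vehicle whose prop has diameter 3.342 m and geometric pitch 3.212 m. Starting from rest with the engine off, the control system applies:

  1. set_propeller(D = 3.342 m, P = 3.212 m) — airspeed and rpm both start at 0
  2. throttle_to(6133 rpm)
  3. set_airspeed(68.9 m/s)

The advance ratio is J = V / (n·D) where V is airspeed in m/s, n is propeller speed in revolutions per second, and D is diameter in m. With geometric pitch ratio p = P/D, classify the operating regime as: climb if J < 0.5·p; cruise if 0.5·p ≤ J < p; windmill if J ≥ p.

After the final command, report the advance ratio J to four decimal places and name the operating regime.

J = 0.2017, regime = climb

set_propeller: D = 3.342 m, P = 3.212 m (p = P/D = 0.961101); state ← (V=0, rpm=0)
throttle_to(6133): rpm ← 6133
set_airspeed(68.9): V ← 68.9 m/s
final state: V = 68.9 m/s, rpm = 6133 → n = rpm/60 = 102.216667 rev/s
J = V / (n·D) = 68.9 / (102.216667 × 3.342) = 0.201693
regime bands: climb J<0.4806 | cruise [0.4806, 0.9611) | windmill J≥0.9611
J = 0.2017 → climb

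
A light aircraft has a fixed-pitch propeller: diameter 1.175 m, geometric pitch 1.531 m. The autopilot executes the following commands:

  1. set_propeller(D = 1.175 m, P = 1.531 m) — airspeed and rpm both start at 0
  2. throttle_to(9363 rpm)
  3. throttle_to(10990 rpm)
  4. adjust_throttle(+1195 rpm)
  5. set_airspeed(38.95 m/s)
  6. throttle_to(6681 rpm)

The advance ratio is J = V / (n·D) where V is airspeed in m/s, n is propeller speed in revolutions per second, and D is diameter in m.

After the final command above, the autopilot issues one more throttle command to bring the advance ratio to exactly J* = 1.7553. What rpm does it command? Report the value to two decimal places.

set_propeller: D = 1.175 m, P = 1.531 m (p = P/D = 1.302979); state ← (V=0, rpm=0)
throttle_to(9363): rpm ← 9363
throttle_to(10990): rpm ← 10990
adjust_throttle(+1195): rpm ← 10990 +1195 = 12185
set_airspeed(38.95): V ← 38.95 m/s
throttle_to(6681): rpm ← 6681
final state: V = 38.95 m/s, rpm = 6681 → n = rpm/60 = 111.350000 rev/s
target J* = 1.7553; solve J* = V/(n·D) for n: n = V/(J*·D) = 38.95/(1.7553 × 1.175) = 18.885055 rev/s
rpm = 60·n = 1133.103270

rpm = 1133.10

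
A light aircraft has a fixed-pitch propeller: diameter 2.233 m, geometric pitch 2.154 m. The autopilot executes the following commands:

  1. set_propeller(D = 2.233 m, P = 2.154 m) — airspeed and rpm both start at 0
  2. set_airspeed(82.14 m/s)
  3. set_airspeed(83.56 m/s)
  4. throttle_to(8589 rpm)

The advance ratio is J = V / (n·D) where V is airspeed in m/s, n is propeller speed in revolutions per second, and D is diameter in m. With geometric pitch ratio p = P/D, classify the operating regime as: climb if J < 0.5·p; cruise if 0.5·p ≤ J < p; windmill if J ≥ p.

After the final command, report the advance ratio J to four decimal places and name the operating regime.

set_propeller: D = 2.233 m, P = 2.154 m (p = P/D = 0.964622); state ← (V=0, rpm=0)
set_airspeed(82.14): V ← 82.14 m/s
set_airspeed(83.56): V ← 83.56 m/s
throttle_to(8589): rpm ← 8589
final state: V = 83.56 m/s, rpm = 8589 → n = rpm/60 = 143.150000 rev/s
J = V / (n·D) = 83.56 / (143.150000 × 2.233) = 0.261408
regime bands: climb J<0.4823 | cruise [0.4823, 0.9646) | windmill J≥0.9646
J = 0.2614 → climb

J = 0.2614, regime = climb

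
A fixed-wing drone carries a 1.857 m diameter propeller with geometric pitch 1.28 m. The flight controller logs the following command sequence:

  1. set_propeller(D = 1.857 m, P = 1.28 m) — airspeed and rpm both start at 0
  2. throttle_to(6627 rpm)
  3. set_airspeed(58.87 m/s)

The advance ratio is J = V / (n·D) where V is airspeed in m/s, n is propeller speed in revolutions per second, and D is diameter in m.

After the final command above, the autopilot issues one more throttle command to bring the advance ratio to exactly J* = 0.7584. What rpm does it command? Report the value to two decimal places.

set_propeller: D = 1.857 m, P = 1.28 m (p = P/D = 0.689284); state ← (V=0, rpm=0)
throttle_to(6627): rpm ← 6627
set_airspeed(58.87): V ← 58.87 m/s
final state: V = 58.87 m/s, rpm = 6627 → n = rpm/60 = 110.450000 rev/s
target J* = 0.7584; solve J* = V/(n·D) for n: n = V/(J*·D) = 58.87/(0.7584 × 1.857) = 41.800724 rev/s
rpm = 60·n = 2508.043462

rpm = 2508.04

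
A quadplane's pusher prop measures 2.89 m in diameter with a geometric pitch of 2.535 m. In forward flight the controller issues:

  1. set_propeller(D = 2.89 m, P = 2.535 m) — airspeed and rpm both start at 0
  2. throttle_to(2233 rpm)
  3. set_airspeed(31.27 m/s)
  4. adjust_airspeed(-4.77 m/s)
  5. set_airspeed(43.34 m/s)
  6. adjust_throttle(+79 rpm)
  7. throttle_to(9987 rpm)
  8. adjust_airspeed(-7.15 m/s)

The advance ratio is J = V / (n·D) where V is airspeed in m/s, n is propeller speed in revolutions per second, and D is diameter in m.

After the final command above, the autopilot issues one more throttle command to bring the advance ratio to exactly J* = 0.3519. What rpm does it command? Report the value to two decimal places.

set_propeller: D = 2.89 m, P = 2.535 m (p = P/D = 0.877163); state ← (V=0, rpm=0)
throttle_to(2233): rpm ← 2233
set_airspeed(31.27): V ← 31.27 m/s
adjust_airspeed(-4.77): V ← 31.27 -4.77 = 26.5 m/s
set_airspeed(43.34): V ← 43.34 m/s
adjust_throttle(+79): rpm ← 2233 +79 = 2312
throttle_to(9987): rpm ← 9987
adjust_airspeed(-7.15): V ← 43.34 -7.15 = 36.19 m/s
final state: V = 36.19 m/s, rpm = 9987 → n = rpm/60 = 166.450000 rev/s
target J* = 0.3519; solve J* = V/(n·D) for n: n = V/(J*·D) = 36.19/(0.3519 × 2.89) = 35.585369 rev/s
rpm = 60·n = 2135.122140

rpm = 2135.12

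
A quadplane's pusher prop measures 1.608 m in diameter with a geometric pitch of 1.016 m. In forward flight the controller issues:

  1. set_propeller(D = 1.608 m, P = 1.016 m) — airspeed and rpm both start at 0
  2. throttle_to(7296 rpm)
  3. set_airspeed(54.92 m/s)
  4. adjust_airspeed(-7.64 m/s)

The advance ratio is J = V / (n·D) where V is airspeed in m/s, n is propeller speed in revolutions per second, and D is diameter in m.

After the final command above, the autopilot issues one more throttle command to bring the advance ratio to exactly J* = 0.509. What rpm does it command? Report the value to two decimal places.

set_propeller: D = 1.608 m, P = 1.016 m (p = P/D = 0.631841); state ← (V=0, rpm=0)
throttle_to(7296): rpm ← 7296
set_airspeed(54.92): V ← 54.92 m/s
adjust_airspeed(-7.64): V ← 54.92 -7.64 = 47.28 m/s
final state: V = 47.28 m/s, rpm = 7296 → n = rpm/60 = 121.600000 rev/s
target J* = 0.509; solve J* = V/(n·D) for n: n = V/(J*·D) = 47.28/(0.509 × 1.608) = 57.766179 rev/s
rpm = 60·n = 3465.970736

rpm = 3465.97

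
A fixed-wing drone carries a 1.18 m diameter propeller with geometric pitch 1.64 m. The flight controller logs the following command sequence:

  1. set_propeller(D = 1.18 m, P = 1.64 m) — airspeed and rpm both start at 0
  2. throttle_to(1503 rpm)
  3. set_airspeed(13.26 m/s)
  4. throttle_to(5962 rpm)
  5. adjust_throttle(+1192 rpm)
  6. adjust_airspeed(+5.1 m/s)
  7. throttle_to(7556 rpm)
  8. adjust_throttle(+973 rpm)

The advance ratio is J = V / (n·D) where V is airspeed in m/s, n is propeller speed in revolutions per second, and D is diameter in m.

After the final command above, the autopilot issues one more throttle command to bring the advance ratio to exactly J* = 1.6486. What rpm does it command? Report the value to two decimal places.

set_propeller: D = 1.18 m, P = 1.64 m (p = P/D = 1.389831); state ← (V=0, rpm=0)
throttle_to(1503): rpm ← 1503
set_airspeed(13.26): V ← 13.26 m/s
throttle_to(5962): rpm ← 5962
adjust_throttle(+1192): rpm ← 5962 +1192 = 7154
adjust_airspeed(+5.1): V ← 13.26 +5.1 = 18.36 m/s
throttle_to(7556): rpm ← 7556
adjust_throttle(+973): rpm ← 7556 +973 = 8529
final state: V = 18.36 m/s, rpm = 8529 → n = rpm/60 = 142.150000 rev/s
target J* = 1.6486; solve J* = V/(n·D) for n: n = V/(J*·D) = 18.36/(1.6486 × 1.18) = 9.437900 rev/s
rpm = 60·n = 566.274003

rpm = 566.27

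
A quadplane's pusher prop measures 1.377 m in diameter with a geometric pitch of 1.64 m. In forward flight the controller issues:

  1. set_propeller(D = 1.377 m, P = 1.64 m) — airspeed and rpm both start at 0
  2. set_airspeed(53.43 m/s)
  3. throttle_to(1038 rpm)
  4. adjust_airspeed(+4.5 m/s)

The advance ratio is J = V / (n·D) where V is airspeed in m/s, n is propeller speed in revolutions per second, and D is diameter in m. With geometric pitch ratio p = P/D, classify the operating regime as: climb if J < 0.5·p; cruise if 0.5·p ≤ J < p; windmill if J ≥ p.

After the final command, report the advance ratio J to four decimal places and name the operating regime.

J = 2.4318, regime = windmill

set_propeller: D = 1.377 m, P = 1.64 m (p = P/D = 1.190995); state ← (V=0, rpm=0)
set_airspeed(53.43): V ← 53.43 m/s
throttle_to(1038): rpm ← 1038
adjust_airspeed(+4.5): V ← 53.43 +4.5 = 57.93 m/s
final state: V = 57.93 m/s, rpm = 1038 → n = rpm/60 = 17.300000 rev/s
J = V / (n·D) = 57.93 / (17.300000 × 1.377) = 2.431776
regime bands: climb J<0.5955 | cruise [0.5955, 1.1910) | windmill J≥1.1910
J = 2.4318 → windmill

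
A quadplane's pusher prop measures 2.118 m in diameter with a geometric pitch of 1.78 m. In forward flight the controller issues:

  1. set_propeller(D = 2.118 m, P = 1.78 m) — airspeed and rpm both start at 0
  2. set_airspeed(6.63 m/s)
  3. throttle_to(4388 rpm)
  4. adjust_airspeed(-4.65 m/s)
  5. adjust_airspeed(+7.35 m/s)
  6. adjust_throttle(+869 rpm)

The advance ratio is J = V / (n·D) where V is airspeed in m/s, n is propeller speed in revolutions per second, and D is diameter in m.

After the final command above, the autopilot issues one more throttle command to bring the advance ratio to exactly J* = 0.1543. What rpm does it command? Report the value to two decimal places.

rpm = 1712.94

set_propeller: D = 2.118 m, P = 1.78 m (p = P/D = 0.840415); state ← (V=0, rpm=0)
set_airspeed(6.63): V ← 6.63 m/s
throttle_to(4388): rpm ← 4388
adjust_airspeed(-4.65): V ← 6.63 -4.65 = 1.98 m/s
adjust_airspeed(+7.35): V ← 1.98 +7.35 = 9.33 m/s
adjust_throttle(+869): rpm ← 4388 +869 = 5257
final state: V = 9.33 m/s, rpm = 5257 → n = rpm/60 = 87.616667 rev/s
target J* = 0.1543; solve J* = V/(n·D) for n: n = V/(J*·D) = 9.33/(0.1543 × 2.118) = 28.548925 rev/s
rpm = 60·n = 1712.935509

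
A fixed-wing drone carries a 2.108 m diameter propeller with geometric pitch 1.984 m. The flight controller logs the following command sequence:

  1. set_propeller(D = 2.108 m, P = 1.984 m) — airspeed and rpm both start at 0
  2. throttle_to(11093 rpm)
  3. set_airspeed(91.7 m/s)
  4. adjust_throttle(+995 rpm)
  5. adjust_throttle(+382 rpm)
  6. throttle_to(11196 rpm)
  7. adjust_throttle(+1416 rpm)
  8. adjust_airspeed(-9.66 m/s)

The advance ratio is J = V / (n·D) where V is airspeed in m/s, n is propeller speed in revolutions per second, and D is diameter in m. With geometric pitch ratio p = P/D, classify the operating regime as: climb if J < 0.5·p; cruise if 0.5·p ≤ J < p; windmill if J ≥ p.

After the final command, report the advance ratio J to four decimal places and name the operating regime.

J = 0.1851, regime = climb

set_propeller: D = 2.108 m, P = 1.984 m (p = P/D = 0.941176); state ← (V=0, rpm=0)
throttle_to(11093): rpm ← 11093
set_airspeed(91.7): V ← 91.7 m/s
adjust_throttle(+995): rpm ← 11093 +995 = 12088
adjust_throttle(+382): rpm ← 12088 +382 = 12470
throttle_to(11196): rpm ← 11196
adjust_throttle(+1416): rpm ← 11196 +1416 = 12612
adjust_airspeed(-9.66): V ← 91.7 -9.66 = 82.04 m/s
final state: V = 82.04 m/s, rpm = 12612 → n = rpm/60 = 210.200000 rev/s
J = V / (n·D) = 82.04 / (210.200000 × 2.108) = 0.185149
regime bands: climb J<0.4706 | cruise [0.4706, 0.9412) | windmill J≥0.9412
J = 0.1851 → climb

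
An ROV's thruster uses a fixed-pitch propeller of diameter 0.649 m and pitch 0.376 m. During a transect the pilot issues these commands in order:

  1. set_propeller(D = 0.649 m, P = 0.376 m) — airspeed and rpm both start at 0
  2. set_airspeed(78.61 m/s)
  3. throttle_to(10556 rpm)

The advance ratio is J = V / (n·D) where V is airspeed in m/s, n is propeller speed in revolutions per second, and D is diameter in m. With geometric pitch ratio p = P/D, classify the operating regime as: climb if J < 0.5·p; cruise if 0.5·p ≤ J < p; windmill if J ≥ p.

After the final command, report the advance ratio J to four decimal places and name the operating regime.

set_propeller: D = 0.649 m, P = 0.376 m (p = P/D = 0.579353); state ← (V=0, rpm=0)
set_airspeed(78.61): V ← 78.61 m/s
throttle_to(10556): rpm ← 10556
final state: V = 78.61 m/s, rpm = 10556 → n = rpm/60 = 175.933333 rev/s
J = V / (n·D) = 78.61 / (175.933333 × 0.649) = 0.688470
regime bands: climb J<0.2897 | cruise [0.2897, 0.5794) | windmill J≥0.5794
J = 0.6885 → windmill

J = 0.6885, regime = windmill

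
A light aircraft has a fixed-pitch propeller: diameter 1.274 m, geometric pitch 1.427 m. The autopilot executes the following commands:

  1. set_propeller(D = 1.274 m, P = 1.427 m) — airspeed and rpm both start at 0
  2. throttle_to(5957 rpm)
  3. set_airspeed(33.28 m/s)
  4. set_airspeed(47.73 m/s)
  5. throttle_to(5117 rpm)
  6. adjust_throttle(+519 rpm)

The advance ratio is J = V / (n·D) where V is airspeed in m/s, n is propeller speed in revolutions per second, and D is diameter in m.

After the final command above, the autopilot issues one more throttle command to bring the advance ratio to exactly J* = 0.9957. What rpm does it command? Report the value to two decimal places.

rpm = 2257.59

set_propeller: D = 1.274 m, P = 1.427 m (p = P/D = 1.120094); state ← (V=0, rpm=0)
throttle_to(5957): rpm ← 5957
set_airspeed(33.28): V ← 33.28 m/s
set_airspeed(47.73): V ← 47.73 m/s
throttle_to(5117): rpm ← 5117
adjust_throttle(+519): rpm ← 5117 +519 = 5636
final state: V = 47.73 m/s, rpm = 5636 → n = rpm/60 = 93.933333 rev/s
target J* = 0.9957; solve J* = V/(n·D) for n: n = V/(J*·D) = 47.73/(0.9957 × 1.274) = 37.626472 rev/s
rpm = 60·n = 2257.588321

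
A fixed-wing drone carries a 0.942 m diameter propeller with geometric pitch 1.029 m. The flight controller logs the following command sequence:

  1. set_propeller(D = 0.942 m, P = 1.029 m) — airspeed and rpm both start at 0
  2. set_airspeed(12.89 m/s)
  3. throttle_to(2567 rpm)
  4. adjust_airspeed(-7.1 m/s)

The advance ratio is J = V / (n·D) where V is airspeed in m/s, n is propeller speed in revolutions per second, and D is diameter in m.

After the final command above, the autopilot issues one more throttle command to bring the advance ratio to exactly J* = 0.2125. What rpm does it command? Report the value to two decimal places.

rpm = 1735.48

set_propeller: D = 0.942 m, P = 1.029 m (p = P/D = 1.092357); state ← (V=0, rpm=0)
set_airspeed(12.89): V ← 12.89 m/s
throttle_to(2567): rpm ← 2567
adjust_airspeed(-7.1): V ← 12.89 -7.1 = 5.79 m/s
final state: V = 5.79 m/s, rpm = 2567 → n = rpm/60 = 42.783333 rev/s
target J* = 0.2125; solve J* = V/(n·D) for n: n = V/(J*·D) = 5.79/(0.2125 × 0.942) = 28.924691 rev/s
rpm = 60·n = 1735.481454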